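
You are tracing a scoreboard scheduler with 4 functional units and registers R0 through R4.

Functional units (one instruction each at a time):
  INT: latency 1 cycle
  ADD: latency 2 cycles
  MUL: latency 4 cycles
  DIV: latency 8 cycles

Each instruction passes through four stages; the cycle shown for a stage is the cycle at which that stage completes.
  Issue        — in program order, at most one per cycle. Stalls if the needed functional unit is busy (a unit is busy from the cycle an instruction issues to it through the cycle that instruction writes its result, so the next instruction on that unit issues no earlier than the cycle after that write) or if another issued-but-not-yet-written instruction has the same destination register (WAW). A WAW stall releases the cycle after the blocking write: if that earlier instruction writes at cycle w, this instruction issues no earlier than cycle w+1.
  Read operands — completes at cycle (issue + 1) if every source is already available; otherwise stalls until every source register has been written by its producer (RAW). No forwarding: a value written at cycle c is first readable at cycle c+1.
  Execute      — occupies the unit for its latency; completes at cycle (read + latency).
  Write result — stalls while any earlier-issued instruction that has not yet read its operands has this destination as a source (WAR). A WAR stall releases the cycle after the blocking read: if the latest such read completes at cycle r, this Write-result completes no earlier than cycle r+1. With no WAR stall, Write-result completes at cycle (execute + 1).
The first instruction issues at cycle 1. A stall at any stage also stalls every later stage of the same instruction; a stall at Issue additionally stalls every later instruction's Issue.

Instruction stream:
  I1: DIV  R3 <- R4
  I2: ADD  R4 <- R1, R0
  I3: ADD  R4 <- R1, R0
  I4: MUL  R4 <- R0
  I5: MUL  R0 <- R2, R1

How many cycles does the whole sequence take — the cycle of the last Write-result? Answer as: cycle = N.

cycle = 25

cycle 1: issue I1 (DIV)
cycle 2: I1 read-ops | issue I2 (ADD)
cycle 3: I2 read-ops
cycle 5: I2 finished on ADD
cycle 6: I2→R4
cycle 7: issue I3 (ADD)
cycle 8: I3 read-ops
cycle 10: I1 finished on DIV | I3 finished on ADD
cycle 11: I1→R3 | I3→R4
cycle 12: issue I4 (MUL)
cycle 13: I4 read-ops
cycle 17: I4 finished on MUL
cycle 18: I4→R4
cycle 19: issue I5 (MUL)
cycle 20: I5 read-ops
cycle 24: I5 finished on MUL
cycle 25: I5→R0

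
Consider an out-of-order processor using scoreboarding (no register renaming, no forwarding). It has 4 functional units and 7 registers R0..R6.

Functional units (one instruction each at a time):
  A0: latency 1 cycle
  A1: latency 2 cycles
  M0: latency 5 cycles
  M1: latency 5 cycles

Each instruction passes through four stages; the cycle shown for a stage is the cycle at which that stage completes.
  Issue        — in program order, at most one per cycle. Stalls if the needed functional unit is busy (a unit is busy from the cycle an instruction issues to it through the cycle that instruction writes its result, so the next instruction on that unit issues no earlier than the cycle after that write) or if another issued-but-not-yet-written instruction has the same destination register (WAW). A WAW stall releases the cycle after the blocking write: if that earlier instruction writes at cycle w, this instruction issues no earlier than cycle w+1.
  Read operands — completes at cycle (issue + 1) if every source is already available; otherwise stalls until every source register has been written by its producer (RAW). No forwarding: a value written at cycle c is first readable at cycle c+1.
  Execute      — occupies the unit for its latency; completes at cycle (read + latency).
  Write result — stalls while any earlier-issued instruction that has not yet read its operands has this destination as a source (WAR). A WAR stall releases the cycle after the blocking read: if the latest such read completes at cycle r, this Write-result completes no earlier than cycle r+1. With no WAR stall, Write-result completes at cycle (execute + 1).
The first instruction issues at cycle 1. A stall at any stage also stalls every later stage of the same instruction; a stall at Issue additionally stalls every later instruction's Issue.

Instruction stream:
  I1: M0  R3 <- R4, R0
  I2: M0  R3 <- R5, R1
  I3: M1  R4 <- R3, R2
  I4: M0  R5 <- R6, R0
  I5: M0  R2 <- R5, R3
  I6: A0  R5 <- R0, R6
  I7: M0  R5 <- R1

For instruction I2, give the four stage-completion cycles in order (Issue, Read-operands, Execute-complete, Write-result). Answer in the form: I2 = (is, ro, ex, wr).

I2 = (9, 10, 15, 16)

[1] I1→M0
[2] I1 RO
[7] I1 EX
[8] I1 WR R3
[9] I2→M0
[10] I2 RO | I3→M1
[15] I2 EX
[16] I2 WR R3
[17] I3 RO | I4→M0
[18] I4 RO
[22] I3 EX
[23] I3 WR R4 | I4 EX
[24] I4 WR R5
[25] I5→M0
[26] I5 RO | I6→A0
[27] I6 RO
[28] I6 EX
[29] I6 WR R5
[31] I5 EX
[32] I5 WR R2
[33] I7→M0
[34] I7 RO
[39] I7 EX
[40] I7 WR R5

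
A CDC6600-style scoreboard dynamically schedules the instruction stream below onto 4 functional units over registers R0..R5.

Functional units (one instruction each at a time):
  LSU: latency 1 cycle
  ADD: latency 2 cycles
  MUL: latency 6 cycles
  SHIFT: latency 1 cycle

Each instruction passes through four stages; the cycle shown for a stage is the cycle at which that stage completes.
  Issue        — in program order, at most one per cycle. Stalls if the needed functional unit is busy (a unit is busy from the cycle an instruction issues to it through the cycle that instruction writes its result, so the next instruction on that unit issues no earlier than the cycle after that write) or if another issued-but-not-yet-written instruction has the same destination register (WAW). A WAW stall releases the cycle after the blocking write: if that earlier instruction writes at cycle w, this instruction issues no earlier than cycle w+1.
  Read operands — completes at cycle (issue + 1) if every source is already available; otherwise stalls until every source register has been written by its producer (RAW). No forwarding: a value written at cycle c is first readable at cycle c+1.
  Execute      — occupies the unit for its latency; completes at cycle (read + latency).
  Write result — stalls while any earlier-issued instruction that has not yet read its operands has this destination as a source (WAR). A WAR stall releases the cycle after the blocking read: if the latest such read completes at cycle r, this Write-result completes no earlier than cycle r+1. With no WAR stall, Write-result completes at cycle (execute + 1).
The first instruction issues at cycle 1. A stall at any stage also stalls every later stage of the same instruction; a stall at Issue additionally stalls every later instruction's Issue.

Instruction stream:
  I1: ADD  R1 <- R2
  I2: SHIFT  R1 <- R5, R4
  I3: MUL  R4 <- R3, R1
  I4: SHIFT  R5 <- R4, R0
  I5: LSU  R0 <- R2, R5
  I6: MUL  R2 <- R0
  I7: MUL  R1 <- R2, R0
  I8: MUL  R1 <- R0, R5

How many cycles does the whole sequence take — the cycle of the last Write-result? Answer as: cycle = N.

cycle = 49

I1  is:1  ro:2  ex:4  wr:5
I2  is:6  ro:7  ex:8  wr:9  — WAW R1: wait I1 write@5
I3  is:7  ro:10  ex:16  wr:17  — RAW R1: wait I2 write@9
I4  is:10  ro:18  ex:19  wr:20  — struct: SHIFT busy until I2 writes@9, RAW R4: wait I3 write@17
I5  is:11  ro:21  ex:22  wr:23  — RAW R5: wait I4 write@20
I6  is:18  ro:24  ex:30  wr:31  — struct: MUL busy until I3 writes@17, RAW R0: wait I5 write@23
I7  is:32  ro:33  ex:39  wr:40  — struct: MUL busy until I6 writes@31
I8  is:41  ro:42  ex:48  wr:49  — struct: MUL busy until I7 writes@40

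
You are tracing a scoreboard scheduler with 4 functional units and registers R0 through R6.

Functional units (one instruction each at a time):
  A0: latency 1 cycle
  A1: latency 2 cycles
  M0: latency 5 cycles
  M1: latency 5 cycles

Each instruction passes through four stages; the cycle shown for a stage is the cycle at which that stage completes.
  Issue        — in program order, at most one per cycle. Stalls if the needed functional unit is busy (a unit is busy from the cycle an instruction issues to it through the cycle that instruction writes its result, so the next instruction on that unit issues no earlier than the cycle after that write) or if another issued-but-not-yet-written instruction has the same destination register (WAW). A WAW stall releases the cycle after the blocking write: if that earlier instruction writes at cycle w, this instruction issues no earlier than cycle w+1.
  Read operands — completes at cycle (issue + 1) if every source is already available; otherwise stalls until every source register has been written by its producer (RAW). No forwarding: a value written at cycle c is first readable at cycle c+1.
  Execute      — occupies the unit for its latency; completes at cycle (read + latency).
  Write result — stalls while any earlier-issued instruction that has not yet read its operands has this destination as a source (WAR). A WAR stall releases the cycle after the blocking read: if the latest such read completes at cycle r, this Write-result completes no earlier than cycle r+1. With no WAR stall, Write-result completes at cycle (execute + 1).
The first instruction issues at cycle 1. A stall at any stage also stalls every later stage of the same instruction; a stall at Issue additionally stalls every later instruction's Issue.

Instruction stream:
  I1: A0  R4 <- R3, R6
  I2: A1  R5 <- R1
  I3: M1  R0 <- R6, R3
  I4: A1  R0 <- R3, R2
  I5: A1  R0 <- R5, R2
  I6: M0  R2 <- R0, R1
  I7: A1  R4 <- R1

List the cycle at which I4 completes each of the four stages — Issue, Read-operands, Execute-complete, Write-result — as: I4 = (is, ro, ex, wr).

I4 = (11, 12, 14, 15)

1) issue 1, read 2, done 3, write 4
2) issue 2, read 3, done 5, write 6
3) issue 3, read 4, done 9, write 10
4) issue 11, read 12, done 14, write 15  <WAW R0: wait I3 write@10>
5) issue 16, read 17, done 19, write 20  <struct: A1 busy until I4 writes@15>
6) issue 17, read 21, done 26, write 27  <RAW R0: wait I5 write@20>
7) issue 21, read 22, done 24, write 25  <struct: A1 busy until I5 writes@20>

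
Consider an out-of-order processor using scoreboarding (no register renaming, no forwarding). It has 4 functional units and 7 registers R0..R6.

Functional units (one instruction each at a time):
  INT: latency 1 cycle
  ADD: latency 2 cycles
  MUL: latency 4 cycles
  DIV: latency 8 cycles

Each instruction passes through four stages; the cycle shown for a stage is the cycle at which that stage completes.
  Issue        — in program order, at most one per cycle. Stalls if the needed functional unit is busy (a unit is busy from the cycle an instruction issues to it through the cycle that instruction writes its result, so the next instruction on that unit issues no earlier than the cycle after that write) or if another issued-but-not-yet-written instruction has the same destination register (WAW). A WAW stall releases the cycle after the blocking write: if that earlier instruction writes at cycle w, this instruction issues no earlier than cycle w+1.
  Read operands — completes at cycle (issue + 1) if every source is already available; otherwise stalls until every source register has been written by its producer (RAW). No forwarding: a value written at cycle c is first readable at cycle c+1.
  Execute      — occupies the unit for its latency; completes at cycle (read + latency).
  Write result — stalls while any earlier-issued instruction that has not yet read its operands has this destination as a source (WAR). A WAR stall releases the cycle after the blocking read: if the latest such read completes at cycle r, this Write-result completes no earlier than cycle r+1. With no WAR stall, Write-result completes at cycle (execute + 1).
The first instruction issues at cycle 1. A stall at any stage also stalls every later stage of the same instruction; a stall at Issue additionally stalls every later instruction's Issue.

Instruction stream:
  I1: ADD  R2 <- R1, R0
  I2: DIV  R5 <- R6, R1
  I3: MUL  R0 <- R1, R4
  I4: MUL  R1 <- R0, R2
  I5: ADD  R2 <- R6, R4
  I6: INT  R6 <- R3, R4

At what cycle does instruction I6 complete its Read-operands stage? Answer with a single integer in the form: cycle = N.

cycle = 13

c1: issue I1 (ADD)
c2: I1 read-ops · issue I2 (DIV)
c3: I2 read-ops · issue I3 (MUL)
c4: I1 finished on ADD · I3 read-ops
c5: I1→R2
c8: I3 finished on MUL
c9: I3→R0
c10: issue I4 (MUL)
c11: I2 finished on DIV · I4 read-ops · issue I5 (ADD)
c12: I2→R5 · I5 read-ops · issue I6 (INT)
c13: I6 read-ops
c14: I5 finished on ADD · I6 finished on INT
c15: I4 finished on MUL · I5→R2 · I6→R6
c16: I4→R1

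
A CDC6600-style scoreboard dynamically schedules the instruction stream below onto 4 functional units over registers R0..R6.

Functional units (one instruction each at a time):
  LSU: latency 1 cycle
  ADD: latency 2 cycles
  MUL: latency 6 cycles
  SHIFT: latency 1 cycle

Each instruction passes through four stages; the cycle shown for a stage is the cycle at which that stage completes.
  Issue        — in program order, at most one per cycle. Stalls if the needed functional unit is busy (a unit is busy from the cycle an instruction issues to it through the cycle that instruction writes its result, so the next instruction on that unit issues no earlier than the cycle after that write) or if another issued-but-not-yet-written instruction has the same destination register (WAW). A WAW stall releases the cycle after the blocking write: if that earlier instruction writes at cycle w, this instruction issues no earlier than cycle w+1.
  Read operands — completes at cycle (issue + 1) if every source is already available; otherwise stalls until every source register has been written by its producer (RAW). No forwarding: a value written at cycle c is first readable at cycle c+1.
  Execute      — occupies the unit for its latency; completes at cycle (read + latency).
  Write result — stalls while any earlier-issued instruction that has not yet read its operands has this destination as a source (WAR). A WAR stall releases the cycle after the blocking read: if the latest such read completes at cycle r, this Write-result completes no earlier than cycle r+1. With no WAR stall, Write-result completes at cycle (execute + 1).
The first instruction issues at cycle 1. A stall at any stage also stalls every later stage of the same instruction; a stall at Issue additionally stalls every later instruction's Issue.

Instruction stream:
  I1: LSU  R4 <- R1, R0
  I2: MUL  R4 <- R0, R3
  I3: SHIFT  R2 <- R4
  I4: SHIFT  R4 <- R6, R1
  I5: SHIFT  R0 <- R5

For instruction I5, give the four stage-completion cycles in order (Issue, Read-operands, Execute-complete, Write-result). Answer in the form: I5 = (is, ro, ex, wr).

I5 = (21, 22, 23, 24)

I1  is:1  ro:2  ex:3  wr:4
I2  is:5  ro:6  ex:12  wr:13  — WAW R4: wait I1 write@4
I3  is:6  ro:14  ex:15  wr:16  — RAW R4: wait I2 write@13
I4  is:17  ro:18  ex:19  wr:20  — struct: SHIFT busy until I3 writes@16
I5  is:21  ro:22  ex:23  wr:24  — struct: SHIFT busy until I4 writes@20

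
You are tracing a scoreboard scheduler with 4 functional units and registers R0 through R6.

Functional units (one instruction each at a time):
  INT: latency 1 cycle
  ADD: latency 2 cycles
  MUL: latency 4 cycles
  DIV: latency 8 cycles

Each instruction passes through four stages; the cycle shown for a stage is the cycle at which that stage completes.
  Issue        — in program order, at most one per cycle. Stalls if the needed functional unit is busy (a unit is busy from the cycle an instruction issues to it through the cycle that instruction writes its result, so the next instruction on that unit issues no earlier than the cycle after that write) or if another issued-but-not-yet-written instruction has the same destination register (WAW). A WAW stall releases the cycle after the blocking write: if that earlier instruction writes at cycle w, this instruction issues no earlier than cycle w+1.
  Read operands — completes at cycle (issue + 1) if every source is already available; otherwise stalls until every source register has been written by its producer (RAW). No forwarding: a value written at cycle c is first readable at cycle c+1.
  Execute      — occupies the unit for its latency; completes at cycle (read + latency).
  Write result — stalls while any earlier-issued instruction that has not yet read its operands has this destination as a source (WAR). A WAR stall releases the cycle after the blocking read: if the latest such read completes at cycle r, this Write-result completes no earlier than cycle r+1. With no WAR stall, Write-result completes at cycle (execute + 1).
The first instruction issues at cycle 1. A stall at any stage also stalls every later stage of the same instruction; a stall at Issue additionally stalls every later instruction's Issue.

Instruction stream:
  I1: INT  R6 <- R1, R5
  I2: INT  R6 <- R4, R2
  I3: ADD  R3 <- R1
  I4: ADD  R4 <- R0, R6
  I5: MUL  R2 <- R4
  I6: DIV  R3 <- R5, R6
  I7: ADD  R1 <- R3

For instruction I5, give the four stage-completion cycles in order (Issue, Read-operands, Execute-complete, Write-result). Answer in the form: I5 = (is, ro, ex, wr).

I5 = (12, 16, 20, 21)

c1: I1 issues→INT
c2: I1 reads
c3: I1 exec-done
c4: I1 writes R6
c5: I2 issues→INT
c6: I2 reads | I3 issues→ADD
c7: I2 exec-done | I3 reads
c8: I2 writes R6
c9: I3 exec-done
c10: I3 writes R3
c11: I4 issues→ADD
c12: I4 reads | I5 issues→MUL
c13: I6 issues→DIV
c14: I4 exec-done | I6 reads
c15: I4 writes R4
c16: I5 reads | I7 issues→ADD
c20: I5 exec-done
c21: I5 writes R2
c22: I6 exec-done
c23: I6 writes R3
c24: I7 reads
c26: I7 exec-done
c27: I7 writes R1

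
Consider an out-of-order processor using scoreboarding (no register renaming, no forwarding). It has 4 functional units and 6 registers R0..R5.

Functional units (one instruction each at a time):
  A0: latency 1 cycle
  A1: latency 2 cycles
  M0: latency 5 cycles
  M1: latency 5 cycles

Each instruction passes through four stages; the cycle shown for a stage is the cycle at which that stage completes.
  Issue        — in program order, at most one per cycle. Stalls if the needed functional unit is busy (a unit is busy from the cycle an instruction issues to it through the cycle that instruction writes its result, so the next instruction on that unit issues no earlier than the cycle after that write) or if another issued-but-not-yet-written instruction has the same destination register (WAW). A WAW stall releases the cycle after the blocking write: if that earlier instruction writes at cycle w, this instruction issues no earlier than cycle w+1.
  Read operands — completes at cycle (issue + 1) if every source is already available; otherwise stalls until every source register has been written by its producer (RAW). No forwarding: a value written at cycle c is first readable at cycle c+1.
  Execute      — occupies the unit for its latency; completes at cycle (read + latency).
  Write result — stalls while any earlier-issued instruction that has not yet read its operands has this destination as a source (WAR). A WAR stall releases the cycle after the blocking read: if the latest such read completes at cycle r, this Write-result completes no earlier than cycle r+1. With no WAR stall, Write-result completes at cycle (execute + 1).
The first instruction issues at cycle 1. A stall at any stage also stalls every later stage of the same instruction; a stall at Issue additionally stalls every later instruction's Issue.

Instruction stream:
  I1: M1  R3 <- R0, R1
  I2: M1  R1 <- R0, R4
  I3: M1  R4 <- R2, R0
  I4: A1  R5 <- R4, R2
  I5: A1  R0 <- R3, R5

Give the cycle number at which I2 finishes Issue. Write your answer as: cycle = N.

I1: IS=1 RO=2 EX=7 WR=8
I2: IS=9 RO=10 EX=15 WR=16  [struct: M1 busy until I1 writes@8]
I3: IS=17 RO=18 EX=23 WR=24  [struct: M1 busy until I2 writes@16]
I4: IS=18 RO=25 EX=27 WR=28  [RAW R4: wait I3 write@24]
I5: IS=29 RO=30 EX=32 WR=33  [struct: A1 busy until I4 writes@28]

cycle = 9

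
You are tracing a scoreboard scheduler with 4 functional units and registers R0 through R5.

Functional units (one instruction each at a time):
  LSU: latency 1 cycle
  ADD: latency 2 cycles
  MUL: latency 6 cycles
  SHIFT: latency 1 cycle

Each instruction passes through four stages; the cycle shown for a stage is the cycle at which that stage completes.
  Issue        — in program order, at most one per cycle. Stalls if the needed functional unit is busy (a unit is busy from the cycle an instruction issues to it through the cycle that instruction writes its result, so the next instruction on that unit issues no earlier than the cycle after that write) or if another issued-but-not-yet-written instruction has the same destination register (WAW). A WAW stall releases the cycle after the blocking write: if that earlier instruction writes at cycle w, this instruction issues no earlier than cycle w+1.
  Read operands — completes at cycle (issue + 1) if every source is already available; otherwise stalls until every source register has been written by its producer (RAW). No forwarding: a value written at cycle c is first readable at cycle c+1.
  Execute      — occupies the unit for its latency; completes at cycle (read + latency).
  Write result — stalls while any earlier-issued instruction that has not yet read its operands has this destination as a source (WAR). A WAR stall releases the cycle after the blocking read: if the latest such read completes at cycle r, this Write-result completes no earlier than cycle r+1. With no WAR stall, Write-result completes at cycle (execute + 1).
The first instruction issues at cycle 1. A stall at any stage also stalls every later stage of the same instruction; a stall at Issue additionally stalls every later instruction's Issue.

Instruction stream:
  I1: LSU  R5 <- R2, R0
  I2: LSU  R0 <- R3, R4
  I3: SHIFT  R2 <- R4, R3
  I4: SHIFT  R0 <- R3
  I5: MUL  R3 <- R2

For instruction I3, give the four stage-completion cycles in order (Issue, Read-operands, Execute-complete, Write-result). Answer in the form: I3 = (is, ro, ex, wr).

  I1 | 1 | 2 | 3 | 4
  I2 | 5 | 6 | 7 | 8   struct: LSU busy until I1 writes@4
  I3 | 6 | 7 | 8 | 9
  I4 | 10 | 11 | 12 | 13   struct: SHIFT busy until I3 writes@9
  I5 | 11 | 12 | 18 | 19

I3 = (6, 7, 8, 9)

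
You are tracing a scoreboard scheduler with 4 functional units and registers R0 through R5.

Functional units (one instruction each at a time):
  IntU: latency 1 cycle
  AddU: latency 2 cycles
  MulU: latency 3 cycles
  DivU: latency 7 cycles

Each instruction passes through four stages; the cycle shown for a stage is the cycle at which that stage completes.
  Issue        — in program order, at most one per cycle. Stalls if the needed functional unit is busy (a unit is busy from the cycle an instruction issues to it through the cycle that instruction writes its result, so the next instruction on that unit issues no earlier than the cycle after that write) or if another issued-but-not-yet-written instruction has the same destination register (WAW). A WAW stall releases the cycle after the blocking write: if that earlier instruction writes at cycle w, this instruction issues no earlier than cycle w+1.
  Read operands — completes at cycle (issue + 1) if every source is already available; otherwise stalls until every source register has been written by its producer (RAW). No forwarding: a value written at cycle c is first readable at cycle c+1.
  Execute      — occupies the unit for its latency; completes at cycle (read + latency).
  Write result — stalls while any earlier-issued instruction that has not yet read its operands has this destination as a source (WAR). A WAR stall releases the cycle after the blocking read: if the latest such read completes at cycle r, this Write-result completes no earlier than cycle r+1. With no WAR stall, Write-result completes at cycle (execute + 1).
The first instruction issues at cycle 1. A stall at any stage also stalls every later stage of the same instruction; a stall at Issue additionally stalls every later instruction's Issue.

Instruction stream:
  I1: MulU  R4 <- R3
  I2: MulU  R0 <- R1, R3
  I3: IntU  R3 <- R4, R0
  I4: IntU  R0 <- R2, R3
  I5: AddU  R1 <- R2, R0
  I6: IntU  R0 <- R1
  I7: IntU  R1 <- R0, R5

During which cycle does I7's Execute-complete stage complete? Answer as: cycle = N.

I1  is:1  ro:2  ex:5  wr:6
I2  is:7  ro:8  ex:11  wr:12  — struct: MulU busy until I1 writes@6
I3  is:8  ro:13  ex:14  wr:15  — RAW R0: wait I2 write@12
I4  is:16  ro:17  ex:18  wr:19  — struct: IntU busy until I3 writes@15
I5  is:17  ro:20  ex:22  wr:23  — RAW R0: wait I4 write@19
I6  is:20  ro:24  ex:25  wr:26  — struct: IntU busy until I4 writes@19, RAW R1: wait I5 write@23
I7  is:27  ro:28  ex:29  wr:30  — struct: IntU busy until I6 writes@26

cycle = 29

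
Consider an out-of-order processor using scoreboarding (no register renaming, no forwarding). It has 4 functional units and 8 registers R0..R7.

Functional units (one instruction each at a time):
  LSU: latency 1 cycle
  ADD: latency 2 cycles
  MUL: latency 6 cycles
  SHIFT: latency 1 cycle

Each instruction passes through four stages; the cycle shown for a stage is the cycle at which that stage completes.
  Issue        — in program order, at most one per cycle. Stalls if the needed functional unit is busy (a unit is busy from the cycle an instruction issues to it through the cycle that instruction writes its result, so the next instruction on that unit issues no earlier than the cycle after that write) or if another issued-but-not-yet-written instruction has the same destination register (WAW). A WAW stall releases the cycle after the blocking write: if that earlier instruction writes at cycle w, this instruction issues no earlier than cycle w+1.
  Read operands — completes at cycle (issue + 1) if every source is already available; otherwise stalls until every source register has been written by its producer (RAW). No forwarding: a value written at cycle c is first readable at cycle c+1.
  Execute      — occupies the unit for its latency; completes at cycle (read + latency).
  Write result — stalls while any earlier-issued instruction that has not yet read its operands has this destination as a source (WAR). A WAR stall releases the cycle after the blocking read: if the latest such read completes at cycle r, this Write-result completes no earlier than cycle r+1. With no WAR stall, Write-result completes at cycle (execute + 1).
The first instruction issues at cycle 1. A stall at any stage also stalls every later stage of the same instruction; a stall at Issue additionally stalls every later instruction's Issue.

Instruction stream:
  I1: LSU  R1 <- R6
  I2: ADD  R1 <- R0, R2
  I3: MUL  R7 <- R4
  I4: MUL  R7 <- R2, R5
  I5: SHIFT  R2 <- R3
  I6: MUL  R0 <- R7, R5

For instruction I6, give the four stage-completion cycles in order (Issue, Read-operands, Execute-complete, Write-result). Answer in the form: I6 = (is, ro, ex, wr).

I1  is:1  ro:2  ex:3  wr:4
I2  is:5  ro:6  ex:8  wr:9  — WAW R1: wait I1 write@4
I3  is:6  ro:7  ex:13  wr:14
I4  is:15  ro:16  ex:22  wr:23  — struct: MUL busy until I3 writes@14
I5  is:16  ro:17  ex:18  wr:19
I6  is:24  ro:25  ex:31  wr:32  — struct: MUL busy until I4 writes@23

I6 = (24, 25, 31, 32)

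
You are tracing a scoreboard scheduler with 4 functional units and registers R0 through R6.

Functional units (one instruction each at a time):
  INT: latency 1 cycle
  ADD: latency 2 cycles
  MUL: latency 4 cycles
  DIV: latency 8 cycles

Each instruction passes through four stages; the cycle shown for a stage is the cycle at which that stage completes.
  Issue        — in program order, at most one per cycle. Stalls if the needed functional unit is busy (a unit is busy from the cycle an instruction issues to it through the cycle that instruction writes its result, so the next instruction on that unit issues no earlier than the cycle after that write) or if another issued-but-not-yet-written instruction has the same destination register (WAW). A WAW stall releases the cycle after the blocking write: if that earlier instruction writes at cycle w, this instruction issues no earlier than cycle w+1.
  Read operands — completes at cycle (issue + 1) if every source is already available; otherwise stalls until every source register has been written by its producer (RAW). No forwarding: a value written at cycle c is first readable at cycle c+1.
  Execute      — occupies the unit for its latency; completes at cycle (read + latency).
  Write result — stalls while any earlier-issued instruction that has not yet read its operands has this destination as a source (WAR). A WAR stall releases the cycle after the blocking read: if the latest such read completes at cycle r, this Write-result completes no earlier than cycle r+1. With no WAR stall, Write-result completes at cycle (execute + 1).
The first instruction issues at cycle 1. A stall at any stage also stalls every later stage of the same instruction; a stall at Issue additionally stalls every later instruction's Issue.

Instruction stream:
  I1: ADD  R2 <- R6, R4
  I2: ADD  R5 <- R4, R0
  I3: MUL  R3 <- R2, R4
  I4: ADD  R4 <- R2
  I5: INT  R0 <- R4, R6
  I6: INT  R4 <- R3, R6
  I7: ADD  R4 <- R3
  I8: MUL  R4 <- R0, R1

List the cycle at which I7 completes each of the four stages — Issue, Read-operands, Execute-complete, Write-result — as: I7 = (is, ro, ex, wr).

[1] issue I1 (ADD)
[2] I1 read-ops
[4] I1 finished on ADD
[5] I1→R2
[6] issue I2 (ADD)
[7] I2 read-ops | issue I3 (MUL)
[8] I3 read-ops
[9] I2 finished on ADD
[10] I2→R5
[11] issue I4 (ADD)
[12] I3 finished on MUL | I4 read-ops | issue I5 (INT)
[13] I3→R3
[14] I4 finished on ADD
[15] I4→R4
[16] I5 read-ops
[17] I5 finished on INT
[18] I5→R0
[19] issue I6 (INT)
[20] I6 read-ops
[21] I6 finished on INT
[22] I6→R4
[23] issue I7 (ADD)
[24] I7 read-ops
[26] I7 finished on ADD
[27] I7→R4
[28] issue I8 (MUL)
[29] I8 read-ops
[33] I8 finished on MUL
[34] I8→R4

I7 = (23, 24, 26, 27)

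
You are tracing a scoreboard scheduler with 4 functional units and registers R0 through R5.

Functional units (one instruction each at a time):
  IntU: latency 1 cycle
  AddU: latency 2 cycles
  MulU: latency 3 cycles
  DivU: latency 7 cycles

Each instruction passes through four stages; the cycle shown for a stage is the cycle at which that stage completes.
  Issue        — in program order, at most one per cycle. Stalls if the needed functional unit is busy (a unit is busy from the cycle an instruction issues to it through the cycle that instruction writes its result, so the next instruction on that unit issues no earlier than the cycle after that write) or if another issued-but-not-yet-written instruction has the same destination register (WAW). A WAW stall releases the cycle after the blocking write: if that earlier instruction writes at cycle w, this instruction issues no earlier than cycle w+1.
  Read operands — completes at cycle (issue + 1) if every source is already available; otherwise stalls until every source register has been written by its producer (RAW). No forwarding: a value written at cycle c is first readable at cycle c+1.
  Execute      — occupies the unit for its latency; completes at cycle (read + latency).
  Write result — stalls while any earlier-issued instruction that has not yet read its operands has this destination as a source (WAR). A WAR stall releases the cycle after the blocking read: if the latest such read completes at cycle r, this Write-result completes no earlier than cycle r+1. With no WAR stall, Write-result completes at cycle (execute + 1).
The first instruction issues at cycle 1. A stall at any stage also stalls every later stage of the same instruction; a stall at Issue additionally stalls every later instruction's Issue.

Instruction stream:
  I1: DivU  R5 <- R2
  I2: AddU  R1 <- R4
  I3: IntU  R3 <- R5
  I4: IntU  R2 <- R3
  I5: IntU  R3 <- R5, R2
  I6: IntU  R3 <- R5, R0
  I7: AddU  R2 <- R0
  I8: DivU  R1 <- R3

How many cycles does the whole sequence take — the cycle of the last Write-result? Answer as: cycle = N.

t=1  issue I1 (DivU)
t=2  I1 read-ops, issue I2 (AddU)
t=3  I2 read-ops, issue I3 (IntU)
t=5  I2 finished on AddU
t=6  I2→R1
t=9  I1 finished on DivU
t=10  I1→R5
t=11  I3 read-ops
t=12  I3 finished on IntU
t=13  I3→R3
t=14  issue I4 (IntU)
t=15  I4 read-ops
t=16  I4 finished on IntU
t=17  I4→R2
t=18  issue I5 (IntU)
t=19  I5 read-ops
t=20  I5 finished on IntU
t=21  I5→R3
t=22  issue I6 (IntU)
t=23  I6 read-ops, issue I7 (AddU)
t=24  I6 finished on IntU, I7 read-ops, issue I8 (DivU)
t=25  I6→R3
t=26  I7 finished on AddU, I8 read-ops
t=27  I7→R2
t=33  I8 finished on DivU
t=34  I8→R1

cycle = 34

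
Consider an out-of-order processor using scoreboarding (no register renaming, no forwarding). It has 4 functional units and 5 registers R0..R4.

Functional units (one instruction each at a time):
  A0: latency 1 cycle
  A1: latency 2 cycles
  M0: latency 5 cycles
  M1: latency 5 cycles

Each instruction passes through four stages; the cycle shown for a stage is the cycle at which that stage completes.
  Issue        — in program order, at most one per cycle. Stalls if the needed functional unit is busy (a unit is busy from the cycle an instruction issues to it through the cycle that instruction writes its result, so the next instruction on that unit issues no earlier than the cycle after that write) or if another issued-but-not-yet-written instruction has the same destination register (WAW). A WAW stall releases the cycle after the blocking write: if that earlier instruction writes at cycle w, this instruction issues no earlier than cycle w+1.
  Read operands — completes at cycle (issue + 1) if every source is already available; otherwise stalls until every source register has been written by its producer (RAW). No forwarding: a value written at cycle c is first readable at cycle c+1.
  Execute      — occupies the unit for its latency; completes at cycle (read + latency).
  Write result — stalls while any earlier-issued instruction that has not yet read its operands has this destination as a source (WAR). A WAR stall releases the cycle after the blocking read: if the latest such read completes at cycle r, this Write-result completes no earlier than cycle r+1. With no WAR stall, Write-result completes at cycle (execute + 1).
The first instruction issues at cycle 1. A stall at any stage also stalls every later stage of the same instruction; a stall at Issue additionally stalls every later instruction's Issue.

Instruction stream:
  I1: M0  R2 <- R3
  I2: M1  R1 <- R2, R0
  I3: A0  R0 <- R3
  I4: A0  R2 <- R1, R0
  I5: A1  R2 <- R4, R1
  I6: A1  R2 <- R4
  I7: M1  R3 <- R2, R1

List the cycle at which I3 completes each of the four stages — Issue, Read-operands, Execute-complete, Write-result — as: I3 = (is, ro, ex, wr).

I3 = (3, 4, 5, 10)

1) issue 1, read 2, done 7, write 8
2) issue 2, read 9, done 14, write 15  <RAW R2: wait I1 write@8>
3) issue 3, read 4, done 5, write 10  <WAR R0: wait I2 read@9>
4) issue 11, read 16, done 17, write 18  <struct: A0 busy until I3 writes@10 / RAW R1: wait I2 write@15>
5) issue 19, read 20, done 22, write 23  <WAW R2: wait I4 write@18>
6) issue 24, read 25, done 27, write 28  <struct: A1 busy until I5 writes@23>
7) issue 25, read 29, done 34, write 35  <RAW R2: wait I6 write@28>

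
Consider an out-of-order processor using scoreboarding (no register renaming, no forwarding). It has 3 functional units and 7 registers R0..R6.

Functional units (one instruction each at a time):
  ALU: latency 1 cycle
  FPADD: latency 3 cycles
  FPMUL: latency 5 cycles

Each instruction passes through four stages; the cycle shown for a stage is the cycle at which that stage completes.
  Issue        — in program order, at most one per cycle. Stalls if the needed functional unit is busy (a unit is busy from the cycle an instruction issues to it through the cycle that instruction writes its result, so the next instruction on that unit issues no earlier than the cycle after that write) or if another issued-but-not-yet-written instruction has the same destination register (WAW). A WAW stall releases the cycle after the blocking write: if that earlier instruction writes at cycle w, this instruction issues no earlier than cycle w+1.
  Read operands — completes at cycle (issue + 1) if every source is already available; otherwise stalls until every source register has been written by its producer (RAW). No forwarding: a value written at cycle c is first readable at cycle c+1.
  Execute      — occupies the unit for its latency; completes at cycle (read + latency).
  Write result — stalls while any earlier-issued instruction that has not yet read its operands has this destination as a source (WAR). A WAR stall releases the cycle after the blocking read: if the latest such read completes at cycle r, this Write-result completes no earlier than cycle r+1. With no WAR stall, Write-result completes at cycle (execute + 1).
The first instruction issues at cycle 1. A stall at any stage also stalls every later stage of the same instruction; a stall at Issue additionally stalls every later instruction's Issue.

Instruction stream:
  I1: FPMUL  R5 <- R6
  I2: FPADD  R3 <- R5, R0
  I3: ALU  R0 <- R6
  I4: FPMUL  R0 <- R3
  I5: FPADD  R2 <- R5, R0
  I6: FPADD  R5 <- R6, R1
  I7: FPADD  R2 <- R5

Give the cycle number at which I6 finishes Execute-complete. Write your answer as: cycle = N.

cycle = 30

[I1] 1/2/7/8
[I2] 2/9/12/13  (RAW R5: wait I1 write@8)
[I3] 3/4/5/10  (WAR R0: wait I2 read@9)
[I4] 11/14/19/20  (WAW R0: wait I3 write@10; RAW R3: wait I2 write@13)
[I5] 14/21/24/25  (struct: FPADD busy until I2 writes@13; RAW R0: wait I4 write@20)
[I6] 26/27/30/31  (struct: FPADD busy until I5 writes@25)
[I7] 32/33/36/37  (struct: FPADD busy until I6 writes@31)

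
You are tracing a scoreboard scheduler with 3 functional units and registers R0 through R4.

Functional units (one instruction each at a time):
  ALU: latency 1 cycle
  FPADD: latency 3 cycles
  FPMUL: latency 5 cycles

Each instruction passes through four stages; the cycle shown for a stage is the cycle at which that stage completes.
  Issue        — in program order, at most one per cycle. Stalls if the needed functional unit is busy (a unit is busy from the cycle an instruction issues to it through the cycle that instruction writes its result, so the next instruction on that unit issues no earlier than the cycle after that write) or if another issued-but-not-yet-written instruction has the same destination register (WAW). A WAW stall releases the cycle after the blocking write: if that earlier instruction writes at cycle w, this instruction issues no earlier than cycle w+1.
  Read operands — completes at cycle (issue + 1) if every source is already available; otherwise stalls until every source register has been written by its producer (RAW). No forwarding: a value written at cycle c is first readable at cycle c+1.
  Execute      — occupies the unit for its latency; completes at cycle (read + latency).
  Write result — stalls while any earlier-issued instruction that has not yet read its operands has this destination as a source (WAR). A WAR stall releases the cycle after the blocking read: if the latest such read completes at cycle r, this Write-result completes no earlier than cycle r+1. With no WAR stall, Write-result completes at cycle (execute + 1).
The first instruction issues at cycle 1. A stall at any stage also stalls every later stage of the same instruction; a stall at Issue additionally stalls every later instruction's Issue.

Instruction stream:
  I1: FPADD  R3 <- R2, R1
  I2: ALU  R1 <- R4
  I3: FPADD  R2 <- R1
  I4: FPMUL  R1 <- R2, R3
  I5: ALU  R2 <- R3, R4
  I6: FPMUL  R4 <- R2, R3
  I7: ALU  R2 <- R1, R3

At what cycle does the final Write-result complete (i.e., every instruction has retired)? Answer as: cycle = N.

  I1 | 1 | 2 | 5 | 6
  I2 | 2 | 3 | 4 | 5
  I3 | 7 | 8 | 11 | 12   struct: FPADD busy until I1 writes@6
  I4 | 8 | 13 | 18 | 19   RAW R2: wait I3 write@12
  I5 | 13 | 14 | 15 | 16   WAW R2: wait I3 write@12
  I6 | 20 | 21 | 26 | 27   struct: FPMUL busy until I4 writes@19
  I7 | 21 | 22 | 23 | 24

cycle = 27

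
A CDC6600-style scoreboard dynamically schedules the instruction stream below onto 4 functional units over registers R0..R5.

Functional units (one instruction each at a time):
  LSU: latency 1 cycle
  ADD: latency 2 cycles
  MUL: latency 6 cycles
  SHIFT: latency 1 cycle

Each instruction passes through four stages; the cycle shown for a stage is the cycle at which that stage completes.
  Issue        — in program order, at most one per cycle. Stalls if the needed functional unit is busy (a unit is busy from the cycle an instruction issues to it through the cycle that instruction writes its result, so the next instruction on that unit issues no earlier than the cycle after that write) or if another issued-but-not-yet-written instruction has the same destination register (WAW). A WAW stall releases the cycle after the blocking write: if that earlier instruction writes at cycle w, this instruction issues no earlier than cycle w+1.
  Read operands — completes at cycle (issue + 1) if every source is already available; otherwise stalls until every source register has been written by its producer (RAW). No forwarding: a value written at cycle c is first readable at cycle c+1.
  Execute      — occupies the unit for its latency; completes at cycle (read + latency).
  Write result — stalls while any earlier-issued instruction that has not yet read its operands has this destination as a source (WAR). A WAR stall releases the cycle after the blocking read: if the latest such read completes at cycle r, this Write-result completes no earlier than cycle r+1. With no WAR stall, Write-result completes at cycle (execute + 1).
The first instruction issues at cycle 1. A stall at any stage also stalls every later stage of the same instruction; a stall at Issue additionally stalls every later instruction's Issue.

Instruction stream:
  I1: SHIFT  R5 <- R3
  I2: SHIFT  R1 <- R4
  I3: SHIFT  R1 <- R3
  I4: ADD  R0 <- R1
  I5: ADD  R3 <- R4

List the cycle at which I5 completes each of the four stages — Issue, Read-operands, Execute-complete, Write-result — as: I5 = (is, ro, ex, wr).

I1: IS=1 RO=2 EX=3 WR=4
I2: IS=5 RO=6 EX=7 WR=8  [struct: SHIFT busy until I1 writes@4]
I3: IS=9 RO=10 EX=11 WR=12  [struct: SHIFT busy until I2 writes@8]
I4: IS=10 RO=13 EX=15 WR=16  [RAW R1: wait I3 write@12]
I5: IS=17 RO=18 EX=20 WR=21  [struct: ADD busy until I4 writes@16]

I5 = (17, 18, 20, 21)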